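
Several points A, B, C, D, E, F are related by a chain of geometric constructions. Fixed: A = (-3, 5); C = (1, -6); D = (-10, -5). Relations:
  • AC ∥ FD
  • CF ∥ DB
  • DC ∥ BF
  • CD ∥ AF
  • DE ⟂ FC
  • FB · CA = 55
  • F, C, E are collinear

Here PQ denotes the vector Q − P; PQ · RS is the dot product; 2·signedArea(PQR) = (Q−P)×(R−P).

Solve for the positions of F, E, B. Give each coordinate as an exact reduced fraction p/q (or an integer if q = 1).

1. F_x = -14  [AC ∥ FD ∩ CD ∥ AF]
2. F_y = 6  [AC ∥ FD ∩ CD ∥ AF]
   → F = (-14, 6)
3. E_x = -254/41  [F, C, E are collinear ∩ DE ⟂ FC]
4. E_y = -10/41  [F, C, E are collinear ∩ DE ⟂ FC]
   → E = (-254/41, -10/41)
5. B_x = -25  [DC ∥ BF ∩ CF ∥ DB]
6. B_y = 7  [DC ∥ BF ∩ CF ∥ DB]
   → B = (-25, 7)

B = (-25, 7)
E = (-254/41, -10/41)
F = (-14, 6)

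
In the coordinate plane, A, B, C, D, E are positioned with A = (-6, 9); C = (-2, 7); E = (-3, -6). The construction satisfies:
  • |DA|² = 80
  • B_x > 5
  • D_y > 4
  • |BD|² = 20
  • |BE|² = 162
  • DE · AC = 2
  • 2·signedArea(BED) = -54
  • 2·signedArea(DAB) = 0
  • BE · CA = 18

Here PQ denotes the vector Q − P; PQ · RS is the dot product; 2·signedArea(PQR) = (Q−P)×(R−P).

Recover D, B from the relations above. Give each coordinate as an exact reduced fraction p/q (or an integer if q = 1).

1. D_x = 2  [line -4·x + 2·y + -2 = 0 ∩ |DA|² = 80]
2. D_y = 5  [line -4·x + 2·y + -2 = 0 ∩ |DA|² = 80]
   → D = (2, 5)
3. B_x = 6  [2·signedArea(DAB) = 0 ∩ 2·signedArea(BED) = -54]
4. B_y = 3  [2·signedArea(DAB) = 0 ∩ 2·signedArea(BED) = -54]
   → B = (6, 3)

B = (6, 3)
D = (2, 5)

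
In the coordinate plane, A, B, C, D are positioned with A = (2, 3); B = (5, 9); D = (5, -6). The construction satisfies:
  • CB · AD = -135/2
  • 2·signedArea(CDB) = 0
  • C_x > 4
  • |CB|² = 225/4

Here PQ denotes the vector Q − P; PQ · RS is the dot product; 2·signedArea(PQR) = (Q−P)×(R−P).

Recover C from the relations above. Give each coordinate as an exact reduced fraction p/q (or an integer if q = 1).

C = (5, 3/2)

1. C_x = 5  [2·signedArea(CDB) = 0 ∩ CB · AD = -135/2]
2. C_y = 3/2  [2·signedArea(CDB) = 0 ∩ CB · AD = -135/2]
   → C = (5, 3/2)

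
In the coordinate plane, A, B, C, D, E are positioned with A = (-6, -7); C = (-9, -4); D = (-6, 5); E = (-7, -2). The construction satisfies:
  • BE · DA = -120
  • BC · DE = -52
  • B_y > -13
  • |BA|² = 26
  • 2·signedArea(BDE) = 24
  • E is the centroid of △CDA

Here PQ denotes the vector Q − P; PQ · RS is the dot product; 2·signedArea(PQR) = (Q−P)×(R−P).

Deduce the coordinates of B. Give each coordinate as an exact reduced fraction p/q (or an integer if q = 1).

B = (-5, -12)

1. B_x = -5  [2·signedArea(BDE) = 24 ∩ BC · DE = -52]
2. B_y = -12  [2·signedArea(BDE) = 24 ∩ BC · DE = -52]
   → B = (-5, -12)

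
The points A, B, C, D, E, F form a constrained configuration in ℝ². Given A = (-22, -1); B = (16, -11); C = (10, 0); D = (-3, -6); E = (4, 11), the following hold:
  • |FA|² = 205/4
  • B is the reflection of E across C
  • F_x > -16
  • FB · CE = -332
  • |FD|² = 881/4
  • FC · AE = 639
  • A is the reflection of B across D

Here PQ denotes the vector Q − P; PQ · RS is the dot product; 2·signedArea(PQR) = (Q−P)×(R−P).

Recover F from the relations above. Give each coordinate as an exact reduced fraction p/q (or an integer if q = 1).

1. F_x = -31/2  [FC · AE = 639 ∩ FB · CE = -332]
2. F_y = 2  [FC · AE = 639 ∩ FB · CE = -332]
   → F = (-31/2, 2)

F = (-31/2, 2)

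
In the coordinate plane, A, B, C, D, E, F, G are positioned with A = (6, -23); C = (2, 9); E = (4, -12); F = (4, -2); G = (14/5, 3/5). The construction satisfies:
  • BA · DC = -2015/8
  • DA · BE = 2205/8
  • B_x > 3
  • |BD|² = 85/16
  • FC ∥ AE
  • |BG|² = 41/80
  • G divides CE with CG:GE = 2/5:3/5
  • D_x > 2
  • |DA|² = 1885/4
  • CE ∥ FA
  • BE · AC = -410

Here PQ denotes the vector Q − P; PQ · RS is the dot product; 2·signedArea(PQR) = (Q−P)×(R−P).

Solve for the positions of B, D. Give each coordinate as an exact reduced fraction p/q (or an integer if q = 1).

B = (7/2, 3/4)
D = (3, -3/2)

1. B_x = 7/2  [line 4·x + -32·y + 10 = 0 ∩ |BG|² = 41/80]
2. B_y = 3/4  [line 4·x + -32·y + 10 = 0 ∩ |BG|² = 41/80]
   → B = (7/2, 3/4)
3. D_x = 3  [DA · BE = 2205/8 ∩ BA · DC = -2015/8]
4. D_y = -3/2  [DA · BE = 2205/8 ∩ BA · DC = -2015/8]
   → D = (3, -3/2)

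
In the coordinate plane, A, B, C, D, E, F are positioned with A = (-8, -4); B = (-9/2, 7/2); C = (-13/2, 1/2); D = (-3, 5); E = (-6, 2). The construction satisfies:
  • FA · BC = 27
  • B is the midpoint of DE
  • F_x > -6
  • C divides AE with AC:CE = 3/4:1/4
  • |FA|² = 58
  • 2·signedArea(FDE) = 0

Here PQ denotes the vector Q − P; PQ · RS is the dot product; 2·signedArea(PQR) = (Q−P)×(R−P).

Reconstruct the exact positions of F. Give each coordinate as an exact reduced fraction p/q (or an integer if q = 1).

1. F_x = -5  [2·signedArea(FDE) = 0 ∩ FA · BC = 27]
2. F_y = 3  [2·signedArea(FDE) = 0 ∩ FA · BC = 27]
   → F = (-5, 3)

F = (-5, 3)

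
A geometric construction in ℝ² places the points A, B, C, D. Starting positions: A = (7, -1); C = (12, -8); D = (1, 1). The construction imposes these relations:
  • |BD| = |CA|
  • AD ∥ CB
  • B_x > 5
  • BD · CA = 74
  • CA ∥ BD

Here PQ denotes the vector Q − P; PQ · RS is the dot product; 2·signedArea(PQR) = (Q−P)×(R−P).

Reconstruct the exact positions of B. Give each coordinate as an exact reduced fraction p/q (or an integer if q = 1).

1. B_x = 6  [CA ∥ BD ∩ AD ∥ CB]
2. B_y = -6  [CA ∥ BD ∩ AD ∥ CB]
   → B = (6, -6)

B = (6, -6)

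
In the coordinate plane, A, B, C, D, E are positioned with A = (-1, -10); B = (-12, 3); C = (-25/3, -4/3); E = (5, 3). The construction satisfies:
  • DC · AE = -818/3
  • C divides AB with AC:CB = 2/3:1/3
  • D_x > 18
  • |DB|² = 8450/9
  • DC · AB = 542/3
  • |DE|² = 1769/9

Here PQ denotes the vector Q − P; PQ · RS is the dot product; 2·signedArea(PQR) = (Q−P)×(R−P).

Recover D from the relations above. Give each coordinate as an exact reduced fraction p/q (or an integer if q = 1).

1. D_x = 55/3  [DC · AB = 542/3 ∩ DC · AE = -818/3]
2. D_y = 22/3  [DC · AB = 542/3 ∩ DC · AE = -818/3]
   → D = (55/3, 22/3)

D = (55/3, 22/3)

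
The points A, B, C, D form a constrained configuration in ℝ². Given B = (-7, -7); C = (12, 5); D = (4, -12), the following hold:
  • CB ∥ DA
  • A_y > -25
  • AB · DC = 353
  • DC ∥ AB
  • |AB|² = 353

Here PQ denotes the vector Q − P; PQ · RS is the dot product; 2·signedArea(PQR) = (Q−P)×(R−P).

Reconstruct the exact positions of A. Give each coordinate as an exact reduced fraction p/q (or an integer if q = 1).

1. A_x = -15  [DC ∥ AB ∩ CB ∥ DA]
2. A_y = -24  [DC ∥ AB ∩ CB ∥ DA]
   → A = (-15, -24)

A = (-15, -24)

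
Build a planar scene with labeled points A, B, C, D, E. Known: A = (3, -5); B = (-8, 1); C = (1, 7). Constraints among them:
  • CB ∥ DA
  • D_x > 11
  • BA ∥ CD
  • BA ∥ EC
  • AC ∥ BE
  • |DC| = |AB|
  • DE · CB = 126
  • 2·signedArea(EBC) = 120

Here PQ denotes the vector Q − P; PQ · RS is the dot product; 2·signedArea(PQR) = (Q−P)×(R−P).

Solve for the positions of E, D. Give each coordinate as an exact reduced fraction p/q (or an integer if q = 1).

1. E_x = -10  [BA ∥ EC ∩ AC ∥ BE]
2. E_y = 13  [BA ∥ EC ∩ AC ∥ BE]
   → E = (-10, 13)
3. D_x = 12  [CB ∥ DA ∩ BA ∥ CD]
4. D_y = 1  [CB ∥ DA ∩ BA ∥ CD]
   → D = (12, 1)

D = (12, 1)
E = (-10, 13)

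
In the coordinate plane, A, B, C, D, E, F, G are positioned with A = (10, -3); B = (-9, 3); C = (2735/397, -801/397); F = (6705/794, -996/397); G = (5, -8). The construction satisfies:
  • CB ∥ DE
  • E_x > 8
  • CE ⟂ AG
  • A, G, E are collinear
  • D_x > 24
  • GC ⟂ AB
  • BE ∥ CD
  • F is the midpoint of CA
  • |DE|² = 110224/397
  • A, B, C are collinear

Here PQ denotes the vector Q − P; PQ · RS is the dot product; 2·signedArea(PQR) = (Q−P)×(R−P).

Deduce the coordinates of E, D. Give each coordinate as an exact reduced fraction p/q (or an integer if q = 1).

D = (19711/794, -7211/794)
E = (7095/794, -3227/794)

1. E_x = 7095/794  [A, G, E are collinear ∩ CE ⟂ AG]
2. E_y = -3227/794  [A, G, E are collinear ∩ CE ⟂ AG]
   → E = (7095/794, -3227/794)
3. D_x = 19711/794  [CB ∥ DE ∩ BE ∥ CD]
4. D_y = -7211/794  [CB ∥ DE ∩ BE ∥ CD]
   → D = (19711/794, -7211/794)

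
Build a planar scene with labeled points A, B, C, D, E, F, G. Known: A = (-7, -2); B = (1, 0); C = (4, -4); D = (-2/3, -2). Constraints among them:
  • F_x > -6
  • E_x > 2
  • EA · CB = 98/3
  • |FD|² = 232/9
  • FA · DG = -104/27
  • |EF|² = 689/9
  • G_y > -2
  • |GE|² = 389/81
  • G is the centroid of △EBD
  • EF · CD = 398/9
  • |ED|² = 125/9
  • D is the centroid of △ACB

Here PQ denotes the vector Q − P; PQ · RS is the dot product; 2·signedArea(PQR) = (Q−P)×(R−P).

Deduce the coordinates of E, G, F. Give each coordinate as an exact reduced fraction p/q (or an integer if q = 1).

1. E_x = 3  [line 3·x + -4·y + -59/3 = 0 ∩ |ED|² = 125/9]
2. E_y = -8/3  [line 3·x + -4·y + -59/3 = 0 ∩ |ED|² = 125/9]
   → E = (3, -8/3)
3. G_x = 10/9  [G is the centroid of △EBD]
4. G_y = -14/9  [G is the centroid of △EBD]
   → G = (10/9, -14/9)
5. F_x = -16/3  [FA · DG = -104/27 ∩ EF · CD = 398/9]
6. F_y = 0  [FA · DG = -104/27 ∩ EF · CD = 398/9]
   → F = (-16/3, 0)

E = (3, -8/3)
F = (-16/3, 0)
G = (10/9, -14/9)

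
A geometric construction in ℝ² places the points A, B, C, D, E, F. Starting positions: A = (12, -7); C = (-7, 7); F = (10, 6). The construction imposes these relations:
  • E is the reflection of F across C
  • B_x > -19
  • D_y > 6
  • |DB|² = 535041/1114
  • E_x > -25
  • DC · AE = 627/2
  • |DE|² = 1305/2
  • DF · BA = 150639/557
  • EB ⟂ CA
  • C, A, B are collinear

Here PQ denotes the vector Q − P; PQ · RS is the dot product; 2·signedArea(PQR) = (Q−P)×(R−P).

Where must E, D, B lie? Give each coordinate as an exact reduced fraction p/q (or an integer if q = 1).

B = (-10302/557, 8617/557)
D = (3/2, 13/2)
E = (-24, 8)

1. E_x = -24  [E is the reflection of F across C]
2. E_y = 8  [E is the reflection of F across C]
   → E = (-24, 8)
3. D_x = 3/2  [line 36·x + -15·y + 87/2 = 0 ∩ |DE|² = 1305/2]
4. D_y = 13/2  [line 36·x + -15·y + 87/2 = 0 ∩ |DE|² = 1305/2]
   → D = (3/2, 13/2)
5. B_x = -10302/557  [C, A, B are collinear ∩ EB ⟂ CA]
6. B_y = 8617/557  [C, A, B are collinear ∩ EB ⟂ CA]
   → B = (-10302/557, 8617/557)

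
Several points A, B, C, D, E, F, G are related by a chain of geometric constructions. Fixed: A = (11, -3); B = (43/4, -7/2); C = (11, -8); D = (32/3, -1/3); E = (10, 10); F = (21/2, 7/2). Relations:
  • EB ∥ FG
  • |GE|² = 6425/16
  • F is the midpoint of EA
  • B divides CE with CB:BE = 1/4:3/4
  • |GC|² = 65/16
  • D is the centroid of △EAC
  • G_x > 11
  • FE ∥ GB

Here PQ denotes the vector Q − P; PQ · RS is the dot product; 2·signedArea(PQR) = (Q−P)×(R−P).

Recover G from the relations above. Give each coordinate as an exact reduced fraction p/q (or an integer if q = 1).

G = (45/4, -10)

1. G_x = 45/4  [FE ∥ GB ∩ EB ∥ FG]
2. G_y = -10  [FE ∥ GB ∩ EB ∥ FG]
   → G = (45/4, -10)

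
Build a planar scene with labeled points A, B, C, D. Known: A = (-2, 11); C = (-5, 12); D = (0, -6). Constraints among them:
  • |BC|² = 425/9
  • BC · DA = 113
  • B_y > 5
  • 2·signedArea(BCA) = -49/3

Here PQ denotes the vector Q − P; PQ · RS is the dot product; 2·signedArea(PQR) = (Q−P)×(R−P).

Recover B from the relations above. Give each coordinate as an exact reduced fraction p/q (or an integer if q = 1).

B = (-7/3, 17/3)

1. B_x = -7/3  [2·signedArea(BCA) = -49/3 ∩ BC · DA = 113]
2. B_y = 17/3  [2·signedArea(BCA) = -49/3 ∩ BC · DA = 113]
   → B = (-7/3, 17/3)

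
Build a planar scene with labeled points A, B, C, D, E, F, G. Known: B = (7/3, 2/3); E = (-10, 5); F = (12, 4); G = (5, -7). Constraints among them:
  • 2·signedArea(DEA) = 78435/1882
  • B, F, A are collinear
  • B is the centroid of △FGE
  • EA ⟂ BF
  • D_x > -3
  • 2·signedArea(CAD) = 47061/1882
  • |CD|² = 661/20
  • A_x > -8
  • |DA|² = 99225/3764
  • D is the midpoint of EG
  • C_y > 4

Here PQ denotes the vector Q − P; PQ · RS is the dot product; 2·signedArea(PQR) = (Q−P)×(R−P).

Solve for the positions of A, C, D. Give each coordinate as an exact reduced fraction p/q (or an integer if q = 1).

1. A_x = -6920/941  [B, F, A are collinear ∩ EA ⟂ BF]
2. A_y = -2516/941  [B, F, A are collinear ∩ EA ⟂ BF]
   → A = (-6920/941, -2516/941)
3. D_x = -5/2  [D is the midpoint of EG]
4. D_y = -1  [D is the midpoint of EG]
   → D = (-5/2, -1)
5. C_x = -6/5  [line -1575/941·x + 9135/1882·y + -45801/1882 = 0 ∩ |CD|² = 661/20]
6. C_y = 23/5  [line -1575/941·x + 9135/1882·y + -45801/1882 = 0 ∩ |CD|² = 661/20]
   → C = (-6/5, 23/5)

A = (-6920/941, -2516/941)
C = (-6/5, 23/5)
D = (-5/2, -1)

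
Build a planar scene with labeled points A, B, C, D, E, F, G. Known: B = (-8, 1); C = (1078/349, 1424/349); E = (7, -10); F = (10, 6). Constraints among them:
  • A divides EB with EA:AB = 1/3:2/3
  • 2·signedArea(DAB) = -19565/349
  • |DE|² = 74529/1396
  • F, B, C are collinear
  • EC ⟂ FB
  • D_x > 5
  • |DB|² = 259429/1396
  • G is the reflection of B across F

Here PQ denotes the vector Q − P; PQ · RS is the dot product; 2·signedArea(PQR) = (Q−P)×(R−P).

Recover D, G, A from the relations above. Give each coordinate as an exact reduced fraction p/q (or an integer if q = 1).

1. G_x = 28  [G is the reflection of B across F]
2. G_y = 11  [G is the reflection of B across F]
   → G = (28, 11)
3. A_x = 2  [A divides EB with EA:AB = 1/3:2/3]
4. A_y = -19/3  [A divides EB with EA:AB = 1/3:2/3]
   → A = (2, -19/3)
5. D_x = 3521/698  [line -22/3·x + -10·y + 7741/1047 = 0 ∩ |DB|² = 259429/1396]
6. D_y = -1033/349  [line -22/3·x + -10·y + 7741/1047 = 0 ∩ |DB|² = 259429/1396]
   → D = (3521/698, -1033/349)

A = (2, -19/3)
D = (3521/698, -1033/349)
G = (28, 11)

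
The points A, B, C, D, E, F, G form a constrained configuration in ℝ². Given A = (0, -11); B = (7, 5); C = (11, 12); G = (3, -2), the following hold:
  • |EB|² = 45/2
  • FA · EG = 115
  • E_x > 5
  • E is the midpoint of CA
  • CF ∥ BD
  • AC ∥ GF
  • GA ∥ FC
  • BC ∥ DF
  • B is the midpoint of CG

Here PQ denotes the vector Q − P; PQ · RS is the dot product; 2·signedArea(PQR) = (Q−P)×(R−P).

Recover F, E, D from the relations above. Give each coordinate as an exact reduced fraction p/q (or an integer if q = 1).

1. F_x = 14  [GA ∥ FC ∩ AC ∥ GF]
2. F_y = 21  [GA ∥ FC ∩ AC ∥ GF]
   → F = (14, 21)
3. E_x = 11/2  [E is the midpoint of CA]
4. E_y = 1/2  [E is the midpoint of CA]
   → E = (11/2, 1/2)
5. D_x = 10  [BC ∥ DF ∩ CF ∥ BD]
6. D_y = 14  [BC ∥ DF ∩ CF ∥ BD]
   → D = (10, 14)

D = (10, 14)
E = (11/2, 1/2)
F = (14, 21)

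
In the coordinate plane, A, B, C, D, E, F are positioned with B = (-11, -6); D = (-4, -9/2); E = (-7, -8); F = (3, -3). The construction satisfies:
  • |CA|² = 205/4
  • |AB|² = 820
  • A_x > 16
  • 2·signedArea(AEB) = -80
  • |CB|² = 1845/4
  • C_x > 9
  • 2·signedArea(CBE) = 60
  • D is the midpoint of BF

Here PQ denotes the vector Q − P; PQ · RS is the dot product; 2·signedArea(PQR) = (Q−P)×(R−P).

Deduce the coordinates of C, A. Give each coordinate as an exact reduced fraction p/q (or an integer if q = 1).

1. C_x = 10  [line 2·x + 4·y + -14 = 0 ∩ |CB|² = 1845/4]
2. C_y = -3/2  [line 2·x + 4·y + -14 = 0 ∩ |CB|² = 1845/4]
   → C = (10, -3/2)
3. A_x = 17  [line -2·x + -4·y + 34 = 0 ∩ |CA|² = 205/4]
4. A_y = 0  [line -2·x + -4·y + 34 = 0 ∩ |CA|² = 205/4]
   → A = (17, 0)

A = (17, 0)
C = (10, -3/2)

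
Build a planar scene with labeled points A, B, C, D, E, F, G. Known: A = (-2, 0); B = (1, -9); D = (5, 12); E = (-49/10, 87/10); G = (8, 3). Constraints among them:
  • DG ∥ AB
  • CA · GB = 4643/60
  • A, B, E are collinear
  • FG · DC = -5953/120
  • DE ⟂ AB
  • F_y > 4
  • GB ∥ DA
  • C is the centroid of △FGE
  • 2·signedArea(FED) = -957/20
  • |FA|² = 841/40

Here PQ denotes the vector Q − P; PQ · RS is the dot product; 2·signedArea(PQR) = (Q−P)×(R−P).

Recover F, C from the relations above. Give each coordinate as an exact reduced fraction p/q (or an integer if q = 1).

1. F_x = -69/20  [line -33/10·x + 99/10·y + -1089/20 = 0 ∩ |FA|² = 841/40]
2. F_y = 87/20  [line -33/10·x + 99/10·y + -1089/20 = 0 ∩ |FA|² = 841/40]
   → F = (-69/20, 87/20)
3. C_x = -7/60  [C is the centroid of △FGE]
4. C_y = 107/20  [C is the centroid of △FGE]
   → C = (-7/60, 107/20)

C = (-7/60, 107/20)
F = (-69/20, 87/20)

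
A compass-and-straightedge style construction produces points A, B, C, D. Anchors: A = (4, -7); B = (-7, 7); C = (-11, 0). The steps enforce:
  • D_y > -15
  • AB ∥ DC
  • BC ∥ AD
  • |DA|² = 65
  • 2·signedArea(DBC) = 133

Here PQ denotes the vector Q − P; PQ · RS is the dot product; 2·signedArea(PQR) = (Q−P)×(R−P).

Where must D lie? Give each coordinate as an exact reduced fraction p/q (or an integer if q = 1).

D = (0, -14)

1. D_x = 0  [AB ∥ DC ∩ BC ∥ AD]
2. D_y = -14  [AB ∥ DC ∩ BC ∥ AD]
   → D = (0, -14)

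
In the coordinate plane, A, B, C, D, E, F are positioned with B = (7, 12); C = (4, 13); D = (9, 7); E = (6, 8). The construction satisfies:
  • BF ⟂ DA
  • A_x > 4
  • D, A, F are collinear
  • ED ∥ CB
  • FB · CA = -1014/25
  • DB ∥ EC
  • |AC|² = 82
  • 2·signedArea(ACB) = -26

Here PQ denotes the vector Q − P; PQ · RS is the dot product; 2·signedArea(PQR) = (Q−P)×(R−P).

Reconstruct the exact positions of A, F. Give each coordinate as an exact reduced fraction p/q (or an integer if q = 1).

A = (5, 4)
F = (253/25, 196/25)

1. A_x = 5  [line 1·x + 3·y + -17 = 0 ∩ |AC|² = 82]
2. A_y = 4  [line 1·x + 3·y + -17 = 0 ∩ |AC|² = 82]
   → A = (5, 4)
3. F_x = 253/25  [D, A, F are collinear ∩ BF ⟂ DA]
4. F_y = 196/25  [D, A, F are collinear ∩ BF ⟂ DA]
   → F = (253/25, 196/25)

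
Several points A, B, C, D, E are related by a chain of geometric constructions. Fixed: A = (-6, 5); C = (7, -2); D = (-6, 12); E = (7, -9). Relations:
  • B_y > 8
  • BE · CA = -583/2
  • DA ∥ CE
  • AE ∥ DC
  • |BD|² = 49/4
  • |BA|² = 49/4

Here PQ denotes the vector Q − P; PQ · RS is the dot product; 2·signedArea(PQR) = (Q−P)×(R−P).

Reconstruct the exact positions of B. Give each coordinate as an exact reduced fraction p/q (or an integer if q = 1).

1. B_x = -6  [line 13·x + -7·y + 275/2 = 0 ∩ |BA|² = 49/4]
2. B_y = 17/2  [line 13·x + -7·y + 275/2 = 0 ∩ |BA|² = 49/4]
   → B = (-6, 17/2)

B = (-6, 17/2)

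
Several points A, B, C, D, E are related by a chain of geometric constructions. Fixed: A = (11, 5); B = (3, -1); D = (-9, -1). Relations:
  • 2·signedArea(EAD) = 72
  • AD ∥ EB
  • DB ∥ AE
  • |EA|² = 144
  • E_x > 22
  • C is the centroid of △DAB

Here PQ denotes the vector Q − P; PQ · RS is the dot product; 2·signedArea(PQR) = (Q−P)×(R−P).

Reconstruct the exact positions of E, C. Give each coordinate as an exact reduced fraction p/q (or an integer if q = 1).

C = (5/3, 1)
E = (23, 5)

1. E_x = 23  [AD ∥ EB ∩ DB ∥ AE]
2. E_y = 5  [AD ∥ EB ∩ DB ∥ AE]
   → E = (23, 5)
3. C_x = 5/3  [C is the centroid of △DAB]
4. C_y = 1  [C is the centroid of △DAB]
   → C = (5/3, 1)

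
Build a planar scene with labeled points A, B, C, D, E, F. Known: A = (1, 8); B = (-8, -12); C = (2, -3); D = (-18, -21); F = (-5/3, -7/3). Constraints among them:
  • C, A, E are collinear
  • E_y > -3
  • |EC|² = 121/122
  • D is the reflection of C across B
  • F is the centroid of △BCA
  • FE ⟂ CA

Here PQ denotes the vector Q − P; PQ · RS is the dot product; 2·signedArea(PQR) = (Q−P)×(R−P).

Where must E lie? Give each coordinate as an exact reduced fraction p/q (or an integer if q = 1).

E = (233/122, -245/122)

1. E_x = 233/122  [C, A, E are collinear ∩ FE ⟂ CA]
2. E_y = -245/122  [C, A, E are collinear ∩ FE ⟂ CA]
   → E = (233/122, -245/122)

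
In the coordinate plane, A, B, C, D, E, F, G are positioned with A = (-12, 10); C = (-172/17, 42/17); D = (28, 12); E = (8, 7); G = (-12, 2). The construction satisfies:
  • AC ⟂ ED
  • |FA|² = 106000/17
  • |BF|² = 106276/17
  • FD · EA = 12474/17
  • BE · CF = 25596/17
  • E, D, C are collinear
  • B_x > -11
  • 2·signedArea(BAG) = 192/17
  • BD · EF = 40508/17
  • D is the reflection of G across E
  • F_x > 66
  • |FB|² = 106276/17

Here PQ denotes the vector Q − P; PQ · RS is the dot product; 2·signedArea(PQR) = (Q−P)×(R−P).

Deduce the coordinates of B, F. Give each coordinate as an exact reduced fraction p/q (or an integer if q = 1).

1. B_x = -180/17  [2·signedArea(BAG) = 192/17]
2. F_x = 1124/17  [line 20·x + -3·y + -21382/17 = 0 ∩ |FA|² = 106000/17]
3. F_y = 366/17  [line 20·x + -3·y + -21382/17 = 0 ∩ |FA|² = 106000/17]
   → F = (1124/17, 366/17)
4. B_x = -180/17  [BD · EF = 40508/17 ∩ 2·signedArea(BAG) = 192/17]
5. B_y = 40/17  [BD · EF = 40508/17 ∩ 2·signedArea(BAG) = 192/17]
   → B = (-180/17, 40/17)

B = (-180/17, 40/17)
F = (1124/17, 366/17)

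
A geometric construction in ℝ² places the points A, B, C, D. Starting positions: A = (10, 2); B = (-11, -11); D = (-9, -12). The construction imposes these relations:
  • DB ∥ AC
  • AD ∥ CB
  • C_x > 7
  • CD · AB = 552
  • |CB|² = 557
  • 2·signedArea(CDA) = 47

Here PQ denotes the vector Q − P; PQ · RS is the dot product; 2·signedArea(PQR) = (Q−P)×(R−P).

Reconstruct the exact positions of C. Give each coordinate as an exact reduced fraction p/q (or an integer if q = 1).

C = (8, 3)

1. C_x = 8  [AD ∥ CB ∩ DB ∥ AC]
2. C_y = 3  [AD ∥ CB ∩ DB ∥ AC]
   → C = (8, 3)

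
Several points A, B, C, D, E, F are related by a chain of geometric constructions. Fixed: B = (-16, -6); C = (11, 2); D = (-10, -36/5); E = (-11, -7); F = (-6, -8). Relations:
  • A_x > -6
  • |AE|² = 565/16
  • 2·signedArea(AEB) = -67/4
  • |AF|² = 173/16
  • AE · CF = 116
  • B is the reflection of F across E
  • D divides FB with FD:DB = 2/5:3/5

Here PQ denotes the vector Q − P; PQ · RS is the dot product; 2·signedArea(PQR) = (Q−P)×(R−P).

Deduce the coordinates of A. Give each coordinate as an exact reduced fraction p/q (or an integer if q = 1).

A = (-11/2, -19/4)

1. A_x = -11/2  [2·signedArea(AEB) = -67/4 ∩ AE · CF = 116]
2. A_y = -19/4  [2·signedArea(AEB) = -67/4 ∩ AE · CF = 116]
   → A = (-11/2, -19/4)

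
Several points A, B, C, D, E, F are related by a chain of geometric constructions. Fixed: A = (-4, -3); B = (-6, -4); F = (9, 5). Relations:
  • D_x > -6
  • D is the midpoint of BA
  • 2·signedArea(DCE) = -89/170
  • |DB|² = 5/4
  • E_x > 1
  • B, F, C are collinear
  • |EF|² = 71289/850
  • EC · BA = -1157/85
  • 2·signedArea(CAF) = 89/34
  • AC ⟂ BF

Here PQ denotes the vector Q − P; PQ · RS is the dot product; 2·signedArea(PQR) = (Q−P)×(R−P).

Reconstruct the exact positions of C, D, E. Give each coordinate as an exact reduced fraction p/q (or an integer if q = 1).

1. C_x = -139/34  [B, F, C are collinear ∩ AC ⟂ BF]
2. C_y = -97/34  [B, F, C are collinear ∩ AC ⟂ BF]
   → C = (-139/34, -97/34)
3. D_x = -5  [D is the midpoint of BA]
4. D_y = -7/2  [D is the midpoint of BA]
   → D = (-5, -7/2)
5. E_x = 39/34  [EC · BA = -1157/85 ∩ 2·signedArea(DCE) = -89/170]
6. E_y = 49/170  [EC · BA = -1157/85 ∩ 2·signedArea(DCE) = -89/170]
   → E = (39/34, 49/170)

C = (-139/34, -97/34)
D = (-5, -7/2)
E = (39/34, 49/170)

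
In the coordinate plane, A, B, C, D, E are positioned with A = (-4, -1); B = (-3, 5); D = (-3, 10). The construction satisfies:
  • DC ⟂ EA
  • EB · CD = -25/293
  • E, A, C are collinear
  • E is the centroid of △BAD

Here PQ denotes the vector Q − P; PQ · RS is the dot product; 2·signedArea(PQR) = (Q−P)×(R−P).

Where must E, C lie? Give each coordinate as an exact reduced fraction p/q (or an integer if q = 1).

C = (-794/293, 2920/293)
E = (-10/3, 14/3)

1. E_x = -10/3  [E is the centroid of △BAD]
2. E_y = 14/3  [E is the centroid of △BAD]
   → E = (-10/3, 14/3)
3. C_x = -794/293  [E, A, C are collinear ∩ DC ⟂ EA]
4. C_y = 2920/293  [E, A, C are collinear ∩ DC ⟂ EA]
   → C = (-794/293, 2920/293)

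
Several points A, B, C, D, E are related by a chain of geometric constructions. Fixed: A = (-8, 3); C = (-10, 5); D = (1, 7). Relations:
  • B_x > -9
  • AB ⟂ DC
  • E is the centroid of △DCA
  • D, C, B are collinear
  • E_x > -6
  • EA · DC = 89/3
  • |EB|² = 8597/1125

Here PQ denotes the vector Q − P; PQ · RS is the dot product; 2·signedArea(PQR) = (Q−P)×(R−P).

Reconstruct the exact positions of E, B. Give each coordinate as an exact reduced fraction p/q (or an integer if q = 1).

B = (-1052/125, 661/125)
E = (-17/3, 5)

1. E_x = -17/3  [E is the centroid of △DCA]
2. E_y = 5  [E is the centroid of △DCA]
   → E = (-17/3, 5)
3. B_x = -1052/125  [D, C, B are collinear ∩ AB ⟂ DC]
4. B_y = 661/125  [D, C, B are collinear ∩ AB ⟂ DC]
   → B = (-1052/125, 661/125)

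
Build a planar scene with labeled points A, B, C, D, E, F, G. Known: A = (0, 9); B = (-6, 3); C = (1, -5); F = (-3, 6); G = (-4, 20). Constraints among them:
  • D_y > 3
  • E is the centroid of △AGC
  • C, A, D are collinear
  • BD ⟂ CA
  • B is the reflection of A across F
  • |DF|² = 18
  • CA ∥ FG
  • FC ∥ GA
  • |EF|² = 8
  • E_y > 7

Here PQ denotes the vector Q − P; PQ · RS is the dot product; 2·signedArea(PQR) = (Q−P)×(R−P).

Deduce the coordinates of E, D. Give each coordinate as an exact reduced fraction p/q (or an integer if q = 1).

D = (78/197, 681/197)
E = (-1, 8)

1. E_x = -1  [E is the centroid of △AGC]
2. E_y = 8  [E is the centroid of △AGC]
   → E = (-1, 8)
3. D_x = 78/197  [C, A, D are collinear ∩ BD ⟂ CA]
4. D_y = 681/197  [C, A, D are collinear ∩ BD ⟂ CA]
   → D = (78/197, 681/197)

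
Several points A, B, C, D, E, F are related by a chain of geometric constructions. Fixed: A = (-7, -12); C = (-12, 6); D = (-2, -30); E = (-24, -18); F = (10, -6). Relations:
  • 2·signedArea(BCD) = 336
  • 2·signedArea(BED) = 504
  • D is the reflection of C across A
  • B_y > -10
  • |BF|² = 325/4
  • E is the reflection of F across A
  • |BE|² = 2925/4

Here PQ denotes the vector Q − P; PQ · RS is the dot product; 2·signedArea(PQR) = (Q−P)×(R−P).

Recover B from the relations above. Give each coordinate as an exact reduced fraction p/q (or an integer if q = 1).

B = (3/2, -9)

1. B_x = 3/2  [2·signedArea(BED) = 504 ∩ 2·signedArea(BCD) = 336]
2. B_y = -9  [2·signedArea(BED) = 504 ∩ 2·signedArea(BCD) = 336]
   → B = (3/2, -9)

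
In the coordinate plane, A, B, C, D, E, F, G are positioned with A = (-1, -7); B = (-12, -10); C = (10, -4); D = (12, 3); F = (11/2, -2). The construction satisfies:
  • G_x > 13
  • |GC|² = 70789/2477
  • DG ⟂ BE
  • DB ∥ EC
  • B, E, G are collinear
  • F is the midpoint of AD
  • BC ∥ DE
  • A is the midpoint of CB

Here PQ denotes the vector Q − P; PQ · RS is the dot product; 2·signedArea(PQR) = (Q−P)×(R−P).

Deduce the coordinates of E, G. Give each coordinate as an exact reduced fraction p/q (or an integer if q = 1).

1. E_x = 34  [DB ∥ EC ∩ BC ∥ DE]
2. E_y = 9  [DB ∥ EC ∩ BC ∥ DE]
   → E = (34, 9)
3. G_x = 32422/2477  [B, E, G are collinear ∩ DG ⟂ BE]
4. G_y = 899/2477  [B, E, G are collinear ∩ DG ⟂ BE]
   → G = (32422/2477, 899/2477)

E = (34, 9)
G = (32422/2477, 899/2477)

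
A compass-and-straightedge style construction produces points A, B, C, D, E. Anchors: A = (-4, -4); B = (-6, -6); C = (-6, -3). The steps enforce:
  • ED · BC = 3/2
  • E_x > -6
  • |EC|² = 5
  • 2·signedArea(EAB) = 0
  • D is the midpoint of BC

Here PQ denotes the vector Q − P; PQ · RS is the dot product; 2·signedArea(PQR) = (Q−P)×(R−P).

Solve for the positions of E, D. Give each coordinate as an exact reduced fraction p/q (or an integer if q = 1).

D = (-6, -9/2)
E = (-5, -5)

1. D_x = -6  [D is the midpoint of BC]
2. D_y = -9/2  [D is the midpoint of BC]
   → D = (-6, -9/2)
3. E_x = -5  [2·signedArea(EAB) = 0 ∩ ED · BC = 3/2]
4. E_y = -5  [2·signedArea(EAB) = 0 ∩ ED · BC = 3/2]
   → E = (-5, -5)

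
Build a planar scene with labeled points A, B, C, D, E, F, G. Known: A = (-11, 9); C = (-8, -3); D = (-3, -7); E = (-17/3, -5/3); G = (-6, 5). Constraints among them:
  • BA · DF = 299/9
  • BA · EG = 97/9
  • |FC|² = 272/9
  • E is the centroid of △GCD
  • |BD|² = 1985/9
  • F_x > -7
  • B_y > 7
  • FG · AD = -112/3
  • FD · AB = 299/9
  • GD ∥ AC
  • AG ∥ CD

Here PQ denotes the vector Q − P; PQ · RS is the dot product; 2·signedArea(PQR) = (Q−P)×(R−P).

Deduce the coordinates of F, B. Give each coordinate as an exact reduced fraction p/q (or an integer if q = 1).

B = (-16/3, 23/3)
F = (-20/3, 7/3)

1. F_x = -20/3  [line -8·x + 16·y + -272/3 = 0 ∩ |FC|² = 272/9]
2. F_y = 7/3  [line -8·x + 16·y + -272/3 = 0 ∩ |FC|² = 272/9]
   → F = (-20/3, 7/3)
3. B_x = -16/3  [BA · EG = 97/9 ∩ BA · DF = 299/9]
4. B_y = 23/3  [BA · EG = 97/9 ∩ BA · DF = 299/9]
   → B = (-16/3, 23/3)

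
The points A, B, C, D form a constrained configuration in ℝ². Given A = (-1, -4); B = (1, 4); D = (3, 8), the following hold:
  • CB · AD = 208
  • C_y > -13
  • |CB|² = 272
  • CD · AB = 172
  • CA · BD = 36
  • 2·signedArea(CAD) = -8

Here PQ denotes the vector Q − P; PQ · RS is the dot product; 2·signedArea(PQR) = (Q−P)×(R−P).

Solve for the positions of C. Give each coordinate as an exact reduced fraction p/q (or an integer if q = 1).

C = (-3, -12)

1. C_x = -3  [CB · AD = 208 ∩ CD · AB = 172]
2. C_y = -12  [CB · AD = 208 ∩ CD · AB = 172]
   → C = (-3, -12)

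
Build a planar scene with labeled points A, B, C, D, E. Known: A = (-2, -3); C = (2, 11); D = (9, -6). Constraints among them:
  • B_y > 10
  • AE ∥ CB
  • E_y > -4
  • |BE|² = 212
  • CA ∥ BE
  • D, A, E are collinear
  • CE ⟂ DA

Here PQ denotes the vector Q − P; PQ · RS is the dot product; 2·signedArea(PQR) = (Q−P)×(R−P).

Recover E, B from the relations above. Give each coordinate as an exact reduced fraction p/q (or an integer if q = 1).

1. E_x = -119/65  [D, A, E are collinear ∩ CE ⟂ DA]
2. E_y = -198/65  [D, A, E are collinear ∩ CE ⟂ DA]
   → E = (-119/65, -198/65)
3. B_x = 141/65  [CA ∥ BE ∩ AE ∥ CB]
4. B_y = 712/65  [CA ∥ BE ∩ AE ∥ CB]
   → B = (141/65, 712/65)

B = (141/65, 712/65)
E = (-119/65, -198/65)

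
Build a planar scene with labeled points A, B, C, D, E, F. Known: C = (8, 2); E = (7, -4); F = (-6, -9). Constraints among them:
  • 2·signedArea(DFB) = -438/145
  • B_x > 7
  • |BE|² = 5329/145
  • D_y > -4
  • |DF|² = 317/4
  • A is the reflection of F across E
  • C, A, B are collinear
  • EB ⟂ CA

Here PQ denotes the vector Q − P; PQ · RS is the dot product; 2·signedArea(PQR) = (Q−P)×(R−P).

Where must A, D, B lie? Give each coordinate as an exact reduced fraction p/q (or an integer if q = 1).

A = (20, 1)
B = (1088/145, 296/145)
D = (1, -7/2)

1. A_x = 20  [A is the reflection of F across E]
2. A_y = 1  [A is the reflection of F across E]
   → A = (20, 1)
3. B_x = 1088/145  [C, A, B are collinear ∩ EB ⟂ CA]
4. B_y = 296/145  [C, A, B are collinear ∩ EB ⟂ CA]
   → B = (1088/145, 296/145)
5. D_x = 1  [line -1601/145·x + 1958/145·y + 8454/145 = 0 ∩ |DF|² = 317/4]
6. D_y = -7/2  [line -1601/145·x + 1958/145·y + 8454/145 = 0 ∩ |DF|² = 317/4]
   → D = (1, -7/2)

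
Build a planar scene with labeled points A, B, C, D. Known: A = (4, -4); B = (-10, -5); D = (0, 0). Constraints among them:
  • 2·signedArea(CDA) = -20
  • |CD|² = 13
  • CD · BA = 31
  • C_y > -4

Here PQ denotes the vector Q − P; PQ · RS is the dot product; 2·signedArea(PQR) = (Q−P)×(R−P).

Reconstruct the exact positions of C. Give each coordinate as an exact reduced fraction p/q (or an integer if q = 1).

C = (-2, -3)

1. C_x = -2  [2·signedArea(CDA) = -20 ∩ CD · BA = 31]
2. C_y = -3  [2·signedArea(CDA) = -20 ∩ CD · BA = 31]
   → C = (-2, -3)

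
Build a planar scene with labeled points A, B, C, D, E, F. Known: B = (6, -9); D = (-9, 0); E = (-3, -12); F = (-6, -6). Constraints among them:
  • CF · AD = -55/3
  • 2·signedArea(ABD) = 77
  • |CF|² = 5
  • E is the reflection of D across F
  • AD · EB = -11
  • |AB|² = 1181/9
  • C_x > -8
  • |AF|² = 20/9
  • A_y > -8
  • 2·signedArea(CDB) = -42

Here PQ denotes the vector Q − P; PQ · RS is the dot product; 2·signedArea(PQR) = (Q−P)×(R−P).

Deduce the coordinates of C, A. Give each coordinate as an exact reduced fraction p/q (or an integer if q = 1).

1. A_x = -16/3  [AD · EB = -11 ∩ 2·signedArea(ABD) = 77]
2. A_y = -22/3  [AD · EB = -11 ∩ 2·signedArea(ABD) = 77]
   → A = (-16/3, -22/3)
3. C_x = -7  [2·signedArea(CDB) = -42 ∩ CF · AD = -55/3]
4. C_y = -4  [2·signedArea(CDB) = -42 ∩ CF · AD = -55/3]
   → C = (-7, -4)

A = (-16/3, -22/3)
C = (-7, -4)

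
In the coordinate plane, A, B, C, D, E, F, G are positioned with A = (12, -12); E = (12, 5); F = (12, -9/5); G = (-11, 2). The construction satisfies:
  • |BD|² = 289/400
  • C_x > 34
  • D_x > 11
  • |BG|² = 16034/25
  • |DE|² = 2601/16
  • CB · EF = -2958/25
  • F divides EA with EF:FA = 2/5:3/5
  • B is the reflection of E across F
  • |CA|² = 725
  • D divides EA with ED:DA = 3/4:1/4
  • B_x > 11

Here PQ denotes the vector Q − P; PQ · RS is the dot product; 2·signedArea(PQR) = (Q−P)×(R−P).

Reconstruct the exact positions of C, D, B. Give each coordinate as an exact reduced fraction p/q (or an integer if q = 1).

1. D_x = 12  [D divides EA with ED:DA = 3/4:1/4]
2. D_y = -31/4  [D divides EA with ED:DA = 3/4:1/4]
   → D = (12, -31/4)
3. B_x = 12  [B is the reflection of E across F]
4. B_y = -43/5  [B is the reflection of E across F]
   → B = (12, -43/5)
5. C_y = -26  [CB · EF = -2958/25]
6. C_x = 35  [|CA|² = 725]
   → C = (35, -26)

B = (12, -43/5)
C = (35, -26)
D = (12, -31/4)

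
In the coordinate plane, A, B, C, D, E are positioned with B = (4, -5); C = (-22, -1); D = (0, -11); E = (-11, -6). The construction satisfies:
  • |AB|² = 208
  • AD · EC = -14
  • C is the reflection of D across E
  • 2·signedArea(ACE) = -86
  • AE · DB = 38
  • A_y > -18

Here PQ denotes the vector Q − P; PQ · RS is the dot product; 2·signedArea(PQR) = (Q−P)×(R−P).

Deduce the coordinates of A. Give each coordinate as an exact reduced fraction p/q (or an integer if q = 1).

A = (-4, -17)

1. A_x = -4  [AD · EC = -14 ∩ 2·signedArea(ACE) = -86]
2. A_y = -17  [AD · EC = -14 ∩ 2·signedArea(ACE) = -86]
   → A = (-4, -17)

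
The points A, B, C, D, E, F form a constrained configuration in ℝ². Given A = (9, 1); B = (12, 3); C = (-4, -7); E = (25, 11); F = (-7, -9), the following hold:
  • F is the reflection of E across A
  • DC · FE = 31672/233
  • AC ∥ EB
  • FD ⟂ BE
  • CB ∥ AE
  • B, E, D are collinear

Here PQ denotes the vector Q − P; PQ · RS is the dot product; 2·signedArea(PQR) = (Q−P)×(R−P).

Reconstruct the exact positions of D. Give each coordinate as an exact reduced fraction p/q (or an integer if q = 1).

D = (-1663/233, -2045/233)

1. D_x = -1663/233  [B, E, D are collinear ∩ FD ⟂ BE]
2. D_y = -2045/233  [B, E, D are collinear ∩ FD ⟂ BE]
   → D = (-1663/233, -2045/233)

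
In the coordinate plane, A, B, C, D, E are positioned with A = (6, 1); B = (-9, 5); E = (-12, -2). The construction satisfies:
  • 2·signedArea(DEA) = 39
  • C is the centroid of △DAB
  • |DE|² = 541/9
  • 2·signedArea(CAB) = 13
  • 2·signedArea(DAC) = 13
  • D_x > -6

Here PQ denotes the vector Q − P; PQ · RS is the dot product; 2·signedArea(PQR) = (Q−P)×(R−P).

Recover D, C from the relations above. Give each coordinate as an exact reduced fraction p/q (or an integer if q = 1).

1. D_x = -5  [line -3·x + 18·y + -39 = 0 ∩ |DE|² = 541/9]
2. D_y = 4/3  [line -3·x + 18·y + -39 = 0 ∩ |DE|² = 541/9]
   → D = (-5, 4/3)
3. C_x = -8/3  [C is the centroid of △DAB]
4. C_y = 22/9  [C is the centroid of △DAB]
   → C = (-8/3, 22/9)

C = (-8/3, 22/9)
D = (-5, 4/3)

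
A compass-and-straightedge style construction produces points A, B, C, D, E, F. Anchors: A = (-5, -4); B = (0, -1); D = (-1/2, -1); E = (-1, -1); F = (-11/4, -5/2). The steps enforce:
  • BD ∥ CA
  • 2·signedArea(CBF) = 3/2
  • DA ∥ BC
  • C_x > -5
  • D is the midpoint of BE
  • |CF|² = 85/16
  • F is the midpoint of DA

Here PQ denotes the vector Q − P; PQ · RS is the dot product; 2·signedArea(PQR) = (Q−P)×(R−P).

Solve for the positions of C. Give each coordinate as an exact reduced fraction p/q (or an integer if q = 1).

C = (-9/2, -4)

1. C_x = -9/2  [BD ∥ CA ∩ DA ∥ BC]
2. C_y = -4  [BD ∥ CA ∩ DA ∥ BC]
   → C = (-9/2, -4)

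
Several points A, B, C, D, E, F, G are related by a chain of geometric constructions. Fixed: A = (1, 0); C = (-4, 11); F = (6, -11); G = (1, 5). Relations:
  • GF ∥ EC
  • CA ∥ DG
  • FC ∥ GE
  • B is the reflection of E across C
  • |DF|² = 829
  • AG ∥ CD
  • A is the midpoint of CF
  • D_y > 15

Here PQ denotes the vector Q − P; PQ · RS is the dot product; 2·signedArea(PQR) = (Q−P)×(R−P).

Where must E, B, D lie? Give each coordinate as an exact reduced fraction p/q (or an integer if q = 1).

B = (1, -5)
D = (-4, 16)
E = (-9, 27)

1. E_x = -9  [GF ∥ EC ∩ FC ∥ GE]
2. E_y = 27  [GF ∥ EC ∩ FC ∥ GE]
   → E = (-9, 27)
3. B_x = 1  [B is the reflection of E across C]
4. B_y = -5  [B is the reflection of E across C]
   → B = (1, -5)
5. D_x = -4  [CA ∥ DG ∩ AG ∥ CD]
6. D_y = 16  [CA ∥ DG ∩ AG ∥ CD]
   → D = (-4, 16)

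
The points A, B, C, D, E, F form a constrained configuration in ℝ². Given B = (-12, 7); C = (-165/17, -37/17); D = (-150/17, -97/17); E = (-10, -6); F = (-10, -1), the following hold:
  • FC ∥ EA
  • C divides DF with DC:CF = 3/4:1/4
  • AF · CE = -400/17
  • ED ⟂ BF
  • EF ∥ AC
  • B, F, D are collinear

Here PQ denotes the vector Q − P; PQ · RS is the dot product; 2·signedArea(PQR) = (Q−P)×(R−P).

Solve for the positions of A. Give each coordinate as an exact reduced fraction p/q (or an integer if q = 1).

A = (-165/17, -122/17)

1. A_x = -165/17  [EF ∥ AC ∩ FC ∥ EA]
2. A_y = -122/17  [EF ∥ AC ∩ FC ∥ EA]
   → A = (-165/17, -122/17)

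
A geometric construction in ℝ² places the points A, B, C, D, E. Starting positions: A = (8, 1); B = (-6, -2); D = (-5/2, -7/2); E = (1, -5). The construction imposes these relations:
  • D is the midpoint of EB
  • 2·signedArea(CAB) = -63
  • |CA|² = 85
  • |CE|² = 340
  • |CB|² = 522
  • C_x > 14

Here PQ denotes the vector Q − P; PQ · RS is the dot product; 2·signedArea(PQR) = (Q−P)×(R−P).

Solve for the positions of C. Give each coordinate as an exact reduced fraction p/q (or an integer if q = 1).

C = (15, 7)

1. C_x = 15  [line 3·x + -14·y + 53 = 0 ∩ |CE|² = 340]
2. C_y = 7  [line 3·x + -14·y + 53 = 0 ∩ |CE|² = 340]
   → C = (15, 7)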